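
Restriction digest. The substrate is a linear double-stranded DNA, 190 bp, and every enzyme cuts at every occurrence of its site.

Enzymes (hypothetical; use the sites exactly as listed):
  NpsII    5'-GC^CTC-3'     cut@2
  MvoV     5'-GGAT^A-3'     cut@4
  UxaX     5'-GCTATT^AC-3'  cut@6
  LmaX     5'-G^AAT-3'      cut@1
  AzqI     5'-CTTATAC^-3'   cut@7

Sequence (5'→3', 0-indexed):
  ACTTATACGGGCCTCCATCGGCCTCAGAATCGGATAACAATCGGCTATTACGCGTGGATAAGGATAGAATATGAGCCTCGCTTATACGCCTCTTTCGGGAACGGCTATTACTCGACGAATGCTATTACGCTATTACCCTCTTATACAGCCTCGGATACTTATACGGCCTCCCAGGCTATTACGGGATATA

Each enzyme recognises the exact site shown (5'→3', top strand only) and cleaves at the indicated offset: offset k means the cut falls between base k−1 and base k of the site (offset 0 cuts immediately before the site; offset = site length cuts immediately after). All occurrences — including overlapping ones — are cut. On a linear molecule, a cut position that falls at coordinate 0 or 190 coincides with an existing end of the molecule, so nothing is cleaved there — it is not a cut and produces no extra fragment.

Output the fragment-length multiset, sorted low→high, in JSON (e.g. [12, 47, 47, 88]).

Site scan:
  NpsII (GCCTC, off=2): starts [10, 20, 74, 87, 147, 165] → cuts [12, 22, 76, 89, 149, 167]
  MvoV (GGATA, off=4): starts [31, 55, 61, 152, 183] → cuts [35, 59, 65, 156, 187]
  UxaX (GCTATTAC, off=6): starts [43, 103, 120, 128, 174] → cuts [49, 109, 126, 134, 180]
  LmaX (GAAT, off=1): starts [26, 66, 116] → cuts [27, 67, 117]
  AzqI (CTTATAC, off=7): starts [1, 80, 139, 157] → cuts [8, 87, 146, 164]

Pooled cuts: [8, 12, 22, 27, 35, 49, 59, 65, 67, 76, 87, 89, 109, 117, 126, 134, 146, 149, 156, 164, 167, 180, 187]

Fragment lengths:
  [0,8): 8 bp
  [8,12): 4 bp
  [12,22): 10 bp
  [22,27): 5 bp
  [27,35): 8 bp
  [35,49): 14 bp
  [49,59): 10 bp
  [59,65): 6 bp
  [65,67): 2 bp
  [67,76): 9 bp
  [76,87): 11 bp
  [87,89): 2 bp
  [89,109): 20 bp
  [109,117): 8 bp
  [117,126): 9 bp
  [126,134): 8 bp
  [134,146): 12 bp
  [146,149): 3 bp
  [149,156): 7 bp
  [156,164): 8 bp
  [164,167): 3 bp
  [167,180): 13 bp
  [180,187): 7 bp
  [187,190): 3 bp

[2,2,3,3,3,4,5,6,7,7,8,8,8,8,8,9,9,10,10,11,12,13,14,20]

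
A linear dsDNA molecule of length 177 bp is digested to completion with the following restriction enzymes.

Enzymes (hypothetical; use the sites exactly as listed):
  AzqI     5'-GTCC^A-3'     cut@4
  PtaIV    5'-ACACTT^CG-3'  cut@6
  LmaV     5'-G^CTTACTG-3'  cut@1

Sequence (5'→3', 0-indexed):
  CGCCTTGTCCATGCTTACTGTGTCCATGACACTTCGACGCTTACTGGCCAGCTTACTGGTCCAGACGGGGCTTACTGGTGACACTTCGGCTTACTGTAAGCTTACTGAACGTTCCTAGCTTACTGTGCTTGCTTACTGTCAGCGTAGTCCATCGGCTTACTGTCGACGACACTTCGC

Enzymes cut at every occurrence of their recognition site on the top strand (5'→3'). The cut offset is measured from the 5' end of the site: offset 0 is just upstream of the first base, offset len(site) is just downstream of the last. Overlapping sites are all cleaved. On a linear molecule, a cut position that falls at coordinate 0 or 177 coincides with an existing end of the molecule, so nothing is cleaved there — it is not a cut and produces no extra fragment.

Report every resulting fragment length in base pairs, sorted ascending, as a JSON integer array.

Per-enzyme occurrences:
  AzqI (GTCCA, off=4): starts [6, 21, 58, 146] → cuts [10, 25, 62, 150]
  PtaIV (ACACTTCG, off=6): starts [28, 80, 168] → cuts [34, 86, 174]
  LmaV (GCTTACTG, off=1): starts [12, 38, 50, 69, 88, 99, 117, 130, 154] → cuts [13, 39, 51, 70, 89, 100, 118, 131, 155]

All cut coordinates (distinct, sorted): [10, 13, 25, 34, 39, 51, 62, 70, 86, 89, 100, 118, 131, 150, 155, 174]

Fragment lengths:
  [0,10): 10 bp
  [10,13): 3 bp
  [13,25): 12 bp
  [25,34): 9 bp
  [34,39): 5 bp
  [39,51): 12 bp
  [51,62): 11 bp
  [62,70): 8 bp
  [70,86): 16 bp
  [86,89): 3 bp
  [89,100): 11 bp
  [100,118): 18 bp
  [118,131): 13 bp
  [131,150): 19 bp
  [150,155): 5 bp
  [155,174): 19 bp
  [174,177): 3 bp

[3,3,3,5,5,8,9,10,11,11,12,12,13,16,18,19,19]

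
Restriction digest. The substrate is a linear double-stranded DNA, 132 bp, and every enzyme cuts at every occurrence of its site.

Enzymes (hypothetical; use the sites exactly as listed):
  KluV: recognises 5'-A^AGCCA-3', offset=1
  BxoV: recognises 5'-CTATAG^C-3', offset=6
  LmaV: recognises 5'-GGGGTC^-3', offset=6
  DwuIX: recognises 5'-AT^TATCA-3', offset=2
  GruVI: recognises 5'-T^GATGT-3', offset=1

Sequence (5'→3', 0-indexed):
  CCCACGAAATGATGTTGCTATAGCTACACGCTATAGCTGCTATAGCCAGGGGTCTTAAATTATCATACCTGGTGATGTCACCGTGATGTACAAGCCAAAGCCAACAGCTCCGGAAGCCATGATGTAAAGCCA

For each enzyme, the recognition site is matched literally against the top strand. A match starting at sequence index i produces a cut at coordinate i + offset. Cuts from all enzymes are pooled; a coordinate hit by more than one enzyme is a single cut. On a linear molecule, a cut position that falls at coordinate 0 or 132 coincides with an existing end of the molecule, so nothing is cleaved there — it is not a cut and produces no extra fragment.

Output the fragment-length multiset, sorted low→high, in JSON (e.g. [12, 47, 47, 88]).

Per-enzyme occurrences:
  KluV AAGCCA/1: at [91, 97, 113, 126] ⇒ [92, 98, 114, 127]
  BxoV CTATAGC/6: at [17, 30, 39] ⇒ [23, 36, 45]
  LmaV GGGGTC/6: at [48] ⇒ [54]
  DwuIX ATTATCA/2: at [58] ⇒ [60]
  GruVI TGATGT/1: at [9, 72, 83, 119] ⇒ [10, 73, 84, 120]

All cut coordinates (distinct, sorted): [10, 23, 36, 45, 54, 60, 73, 84, 92, 98, 114, 120, 127]

Fragments:
  [0,10): 10 bp
  [10,23): 13 bp
  [23,36): 13 bp
  [36,45): 9 bp
  [45,54): 9 bp
  [54,60): 6 bp
  [60,73): 13 bp
  [73,84): 11 bp
  [84,92): 8 bp
  [92,98): 6 bp
  [98,114): 16 bp
  [114,120): 6 bp
  [120,127): 7 bp
  [127,132): 5 bp

[5,6,6,6,7,8,9,9,10,11,13,13,13,16]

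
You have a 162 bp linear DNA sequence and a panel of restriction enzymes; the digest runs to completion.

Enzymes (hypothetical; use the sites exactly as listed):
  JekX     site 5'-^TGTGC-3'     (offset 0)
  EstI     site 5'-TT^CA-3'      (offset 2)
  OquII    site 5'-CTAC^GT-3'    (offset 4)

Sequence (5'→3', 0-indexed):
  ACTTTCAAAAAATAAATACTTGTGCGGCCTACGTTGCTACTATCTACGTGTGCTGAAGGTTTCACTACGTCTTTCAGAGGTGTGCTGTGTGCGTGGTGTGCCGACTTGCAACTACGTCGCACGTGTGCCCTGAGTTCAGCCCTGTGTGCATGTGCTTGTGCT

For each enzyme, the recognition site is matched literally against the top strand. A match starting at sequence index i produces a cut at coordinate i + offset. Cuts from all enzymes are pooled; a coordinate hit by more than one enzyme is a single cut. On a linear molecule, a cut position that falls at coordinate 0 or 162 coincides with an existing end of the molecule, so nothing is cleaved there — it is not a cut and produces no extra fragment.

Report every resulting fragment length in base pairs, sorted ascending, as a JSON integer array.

[1,5,6,6,6,6,6,6,7,8,8,9,12,13,14,15,15,19]

Scan for sites:
  JekX (TGTGC, off=0): starts [20, 48, 80, 87, 96, 123, 144, 150, 156] → cuts [20, 48, 80, 87, 96, 123, 144, 150, 156]
  EstI (TTCA, off=2): starts [3, 60, 72, 134] → cuts [5, 62, 74, 136]
  OquII (CTACGT, off=4): starts [28, 43, 64, 111] → cuts [32, 47, 68, 115]

All cut coordinates (distinct, sorted): [5, 20, 32, 47, 48, 62, 68, 74, 80, 87, 96, 115, 123, 136, 144, 150, 156]

Fragments:
  [0,5): 5 bp
  [5,20): 15 bp
  [20,32): 12 bp
  [32,47): 15 bp
  [47,48): 1 bp
  [48,62): 14 bp
  [62,68): 6 bp
  [68,74): 6 bp
  [74,80): 6 bp
  [80,87): 7 bp
  [87,96): 9 bp
  [96,115): 19 bp
  [115,123): 8 bp
  [123,136): 13 bp
  [136,144): 8 bp
  [144,150): 6 bp
  [150,156): 6 bp
  [156,162): 6 bp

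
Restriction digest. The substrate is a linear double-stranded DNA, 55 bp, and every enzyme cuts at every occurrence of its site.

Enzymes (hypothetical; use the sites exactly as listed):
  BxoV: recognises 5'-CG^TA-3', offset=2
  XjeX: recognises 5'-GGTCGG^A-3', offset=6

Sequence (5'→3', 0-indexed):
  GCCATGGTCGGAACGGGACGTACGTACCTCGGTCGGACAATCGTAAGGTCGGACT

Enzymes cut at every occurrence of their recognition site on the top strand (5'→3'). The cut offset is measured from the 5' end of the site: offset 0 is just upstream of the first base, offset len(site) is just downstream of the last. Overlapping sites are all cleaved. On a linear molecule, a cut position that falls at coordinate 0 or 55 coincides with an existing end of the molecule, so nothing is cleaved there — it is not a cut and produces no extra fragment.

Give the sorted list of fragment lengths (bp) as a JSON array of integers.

Per-enzyme occurrences:
  BxoV (CGTA, off=2): starts [18, 22, 41] → cuts [20, 24, 43]
  XjeX (GGTCGGA, off=6): starts [5, 30, 46] → cuts [11, 36, 52]

Pooled cuts: [11, 20, 24, 36, 43, 52]

Fragment lengths:
  [0,11): 11 bp
  [11,20): 9 bp
  [20,24): 4 bp
  [24,36): 12 bp
  [36,43): 7 bp
  [43,52): 9 bp
  [52,55): 3 bp

[3,4,7,9,9,11,12]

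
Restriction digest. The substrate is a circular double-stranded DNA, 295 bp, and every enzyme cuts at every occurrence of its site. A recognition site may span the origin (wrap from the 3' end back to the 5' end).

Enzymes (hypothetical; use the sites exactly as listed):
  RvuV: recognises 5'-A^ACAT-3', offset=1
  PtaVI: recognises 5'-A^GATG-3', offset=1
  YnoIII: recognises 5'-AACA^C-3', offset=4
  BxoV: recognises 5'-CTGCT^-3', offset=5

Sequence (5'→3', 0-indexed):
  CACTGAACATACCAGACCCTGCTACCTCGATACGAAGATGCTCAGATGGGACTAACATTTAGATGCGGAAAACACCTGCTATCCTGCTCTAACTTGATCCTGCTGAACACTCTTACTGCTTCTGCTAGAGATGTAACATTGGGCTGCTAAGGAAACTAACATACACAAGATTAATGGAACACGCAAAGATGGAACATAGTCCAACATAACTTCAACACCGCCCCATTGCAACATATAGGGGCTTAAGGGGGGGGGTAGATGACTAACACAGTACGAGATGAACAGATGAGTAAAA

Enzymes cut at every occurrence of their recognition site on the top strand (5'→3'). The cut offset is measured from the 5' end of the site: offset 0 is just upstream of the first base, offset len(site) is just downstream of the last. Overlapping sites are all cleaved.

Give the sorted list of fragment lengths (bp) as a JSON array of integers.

Site scan:
  RvuV AACAT/1: at [5, 53, 134, 157, 192, 202, 229] ⇒ [6, 54, 135, 158, 193, 203, 230]
  PtaVI AGATG/1: at [35, 43, 60, 128, 186, 256, 275, 283] ⇒ [36, 44, 61, 129, 187, 257, 276, 284]
  YnoIII AACAC/4: at [70, 105, 177, 213, 264, 293] ⇒ [2, 74, 109, 181, 217, 268]
  BxoV CTGCT/5: at [18, 75, 83, 99, 115, 121, 143] ⇒ [23, 80, 88, 104, 120, 126, 148]

All cut coordinates (distinct, sorted): [2, 6, 23, 36, 44, 54, 61, 74, 80, 88, 104, 109, 120, 126, 129, 135, 148, 158, 181, 187, 193, 203, 217, 230, 257, 268, 276, 284]

Fragment lengths:
  2→6: 4 bp
  6→23: 17 bp
  23→36: 13 bp
  36→44: 8 bp
  44→54: 10 bp
  54→61: 7 bp
  61→74: 13 bp
  74→80: 6 bp
  80→88: 8 bp
  88→104: 16 bp
  104→109: 5 bp
  109→120: 11 bp
  120→126: 6 bp
  126→129: 3 bp
  129→135: 6 bp
  135→148: 13 bp
  148→158: 10 bp
  158→181: 23 bp
  181→187: 6 bp
  187→193: 6 bp
  193→203: 10 bp
  203→217: 14 bp
  217→230: 13 bp
  230→257: 27 bp
  257→268: 11 bp
  268→276: 8 bp
  276→284: 8 bp
  284→2 (wrap): 295-284+2 = 13 bp

[3,4,5,6,6,6,6,6,7,8,8,8,8,10,10,10,11,11,13,13,13,13,13,14,16,17,23,27]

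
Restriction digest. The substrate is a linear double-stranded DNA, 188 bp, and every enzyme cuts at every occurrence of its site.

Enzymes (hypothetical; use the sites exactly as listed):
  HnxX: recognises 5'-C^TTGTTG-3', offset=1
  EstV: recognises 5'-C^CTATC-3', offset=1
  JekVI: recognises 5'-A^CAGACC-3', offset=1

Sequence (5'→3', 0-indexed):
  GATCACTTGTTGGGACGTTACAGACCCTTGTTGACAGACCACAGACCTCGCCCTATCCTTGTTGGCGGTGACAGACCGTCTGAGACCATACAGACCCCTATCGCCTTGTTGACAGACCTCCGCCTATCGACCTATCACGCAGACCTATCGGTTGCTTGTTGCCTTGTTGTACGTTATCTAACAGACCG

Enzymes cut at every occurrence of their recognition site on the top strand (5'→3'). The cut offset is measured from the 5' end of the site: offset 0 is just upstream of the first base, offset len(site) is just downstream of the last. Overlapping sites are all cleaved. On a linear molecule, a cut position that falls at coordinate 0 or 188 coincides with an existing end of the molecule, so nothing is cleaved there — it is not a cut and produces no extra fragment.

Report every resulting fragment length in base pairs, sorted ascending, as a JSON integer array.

[6,6,7,7,7,7,7,7,8,8,8,11,11,11,13,13,14,18,19]

Scan for sites:
  HnxX (CTTGTTG, off=1): starts [5, 26, 57, 104, 154, 162] → cuts [6, 27, 58, 105, 155, 163]
  EstV (CCTATC, off=1): starts [51, 96, 122, 130, 143] → cuts [52, 97, 123, 131, 144]
  JekVI (ACAGACC, off=1): starts [19, 33, 40, 70, 89, 111, 180] → cuts [20, 34, 41, 71, 90, 112, 181]

Pooled cuts: [6, 20, 27, 34, 41, 52, 58, 71, 90, 97, 105, 112, 123, 131, 144, 155, 163, 181]

Fragment lengths:
  [0,6): 6 bp
  [6,20): 14 bp
  [20,27): 7 bp
  [27,34): 7 bp
  [34,41): 7 bp
  [41,52): 11 bp
  [52,58): 6 bp
  [58,71): 13 bp
  [71,90): 19 bp
  [90,97): 7 bp
  [97,105): 8 bp
  [105,112): 7 bp
  [112,123): 11 bp
  [123,131): 8 bp
  [131,144): 13 bp
  [144,155): 11 bp
  [155,163): 8 bp
  [163,181): 18 bp
  [181,188): 7 bp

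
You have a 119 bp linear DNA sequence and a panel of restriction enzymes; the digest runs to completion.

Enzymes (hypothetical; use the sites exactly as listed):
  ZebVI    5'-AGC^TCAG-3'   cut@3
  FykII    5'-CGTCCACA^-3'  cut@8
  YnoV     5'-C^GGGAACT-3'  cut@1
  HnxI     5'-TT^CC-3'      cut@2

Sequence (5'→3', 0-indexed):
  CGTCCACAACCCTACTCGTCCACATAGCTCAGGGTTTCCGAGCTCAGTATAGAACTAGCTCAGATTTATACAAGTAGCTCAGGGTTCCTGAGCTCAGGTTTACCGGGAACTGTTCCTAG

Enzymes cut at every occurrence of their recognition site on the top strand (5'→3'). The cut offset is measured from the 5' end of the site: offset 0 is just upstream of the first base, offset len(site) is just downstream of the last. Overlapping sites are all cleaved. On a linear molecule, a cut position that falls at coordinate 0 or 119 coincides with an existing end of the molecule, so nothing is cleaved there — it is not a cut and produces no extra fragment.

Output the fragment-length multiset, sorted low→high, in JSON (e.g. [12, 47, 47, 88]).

Per-enzyme occurrences:
  ZebVI (AGCTCAG, off=3): starts [25, 40, 56, 75, 90] → cuts [28, 43, 59, 78, 93]
  FykII (CGTCCACA, off=8): starts [0, 16] → cuts [8, 24]
  YnoV (CGGGAACT, off=1): starts [103] → cuts [104]
  HnxI (TTCC, off=2): starts [35, 84, 112] → cuts [37, 86, 114]

Pooled cuts: [8, 24, 28, 37, 43, 59, 78, 86, 93, 104, 114]

Fragment lengths:
  [0,8): 8 bp
  [8,24): 16 bp
  [24,28): 4 bp
  [28,37): 9 bp
  [37,43): 6 bp
  [43,59): 16 bp
  [59,78): 19 bp
  [78,86): 8 bp
  [86,93): 7 bp
  [93,104): 11 bp
  [104,114): 10 bp
  [114,119): 5 bp

[4,5,6,7,8,8,9,10,11,16,16,19]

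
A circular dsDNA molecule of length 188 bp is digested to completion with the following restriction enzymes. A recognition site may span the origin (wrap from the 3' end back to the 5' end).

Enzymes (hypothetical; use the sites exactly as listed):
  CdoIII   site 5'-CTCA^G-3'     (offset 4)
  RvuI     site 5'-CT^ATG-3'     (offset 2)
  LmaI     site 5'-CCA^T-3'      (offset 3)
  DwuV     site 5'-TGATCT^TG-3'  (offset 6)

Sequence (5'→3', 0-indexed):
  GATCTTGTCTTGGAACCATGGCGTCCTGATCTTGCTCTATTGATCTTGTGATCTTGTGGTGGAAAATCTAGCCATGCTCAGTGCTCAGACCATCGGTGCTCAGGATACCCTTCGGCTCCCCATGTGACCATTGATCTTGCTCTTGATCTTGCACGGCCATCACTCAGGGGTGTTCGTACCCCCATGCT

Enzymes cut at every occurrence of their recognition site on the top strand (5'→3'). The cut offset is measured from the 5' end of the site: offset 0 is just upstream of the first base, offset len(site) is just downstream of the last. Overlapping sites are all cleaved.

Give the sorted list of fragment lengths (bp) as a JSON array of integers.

Per-enzyme occurrences:
  CdoIII (CTCAG, off=4): starts [76, 83, 98, 162] → cuts [80, 87, 102, 166]
  RvuI (CTATG, off=2): no sites
  LmaI (CCAT, off=3): starts [15, 71, 89, 119, 127, 156, 181] → cuts [18, 74, 92, 122, 130, 159, 184]
  DwuV (TGATCTTG, off=6): starts [26, 40, 48, 131, 143, 187] → cuts [5, 32, 46, 54, 137, 149]

All cut coordinates (distinct, sorted): [5, 18, 32, 46, 54, 74, 80, 87, 92, 102, 122, 130, 137, 149, 159, 166, 184]

Fragments:
  5→18: 13 bp
  18→32: 14 bp
  32→46: 14 bp
  46→54: 8 bp
  54→74: 20 bp
  74→80: 6 bp
  80→87: 7 bp
  87→92: 5 bp
  92→102: 10 bp
  102→122: 20 bp
  122→130: 8 bp
  130→137: 7 bp
  137→149: 12 bp
  149→159: 10 bp
  159→166: 7 bp
  166→184: 18 bp
  184→5 (wrap): 188-184+5 = 9 bp

[5,6,7,7,7,8,8,9,10,10,12,13,14,14,18,20,20]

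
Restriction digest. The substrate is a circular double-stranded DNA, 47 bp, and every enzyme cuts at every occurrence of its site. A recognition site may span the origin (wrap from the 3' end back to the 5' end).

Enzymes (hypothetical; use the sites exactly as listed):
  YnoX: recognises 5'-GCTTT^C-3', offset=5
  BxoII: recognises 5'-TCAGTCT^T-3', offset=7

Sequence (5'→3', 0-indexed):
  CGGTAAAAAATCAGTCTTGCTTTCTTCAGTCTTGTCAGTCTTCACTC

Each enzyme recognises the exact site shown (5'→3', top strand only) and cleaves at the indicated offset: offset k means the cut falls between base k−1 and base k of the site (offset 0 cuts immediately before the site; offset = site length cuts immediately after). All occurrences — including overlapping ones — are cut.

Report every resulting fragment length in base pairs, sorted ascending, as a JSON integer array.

[6,9,9,23]

Site scan:
  YnoX GCTTTC/5: at [18] ⇒ [23]
  BxoII TCAGTCTT/7: at [10, 25, 34] ⇒ [17, 32, 41]

All cut coordinates (distinct, sorted): [17, 23, 32, 41]

Fragments:
  17→23: 6 bp
  23→32: 9 bp
  32→41: 9 bp
  41→17 (wrap): 47-41+17 = 23 bp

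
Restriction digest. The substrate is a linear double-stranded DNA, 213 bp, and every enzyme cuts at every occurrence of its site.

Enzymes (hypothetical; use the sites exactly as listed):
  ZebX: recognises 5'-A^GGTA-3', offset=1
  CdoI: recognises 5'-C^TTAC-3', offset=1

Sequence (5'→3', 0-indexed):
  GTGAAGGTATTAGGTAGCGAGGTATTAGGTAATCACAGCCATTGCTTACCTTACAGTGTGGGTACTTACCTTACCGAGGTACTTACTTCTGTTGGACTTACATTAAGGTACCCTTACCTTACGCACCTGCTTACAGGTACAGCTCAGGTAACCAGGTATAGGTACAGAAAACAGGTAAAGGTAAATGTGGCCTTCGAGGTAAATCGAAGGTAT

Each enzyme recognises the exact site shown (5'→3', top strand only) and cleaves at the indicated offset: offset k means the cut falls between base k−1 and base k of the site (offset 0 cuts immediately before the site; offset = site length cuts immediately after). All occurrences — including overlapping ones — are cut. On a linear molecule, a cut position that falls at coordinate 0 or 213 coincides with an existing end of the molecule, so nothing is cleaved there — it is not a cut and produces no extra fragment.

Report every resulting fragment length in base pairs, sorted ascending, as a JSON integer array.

[5,5,5,5,5,5,5,6,6,7,7,7,7,8,8,9,11,11,12,13,15,15,18,18]

Per-enzyme occurrences:
  ZebX (AGGTA, off=1): starts [4, 11, 19, 26, 76, 105, 134, 145, 153, 159, 172, 178, 196, 207] → cuts [5, 12, 20, 27, 77, 106, 135, 146, 154, 160, 173, 179, 197, 208]
  CdoI (CTTAC, off=1): starts [44, 49, 64, 69, 81, 96, 112, 117, 129] → cuts [45, 50, 65, 70, 82, 97, 113, 118, 130]

All cut coordinates (distinct, sorted): [5, 12, 20, 27, 45, 50, 65, 70, 77, 82, 97, 106, 113, 118, 130, 135, 146, 154, 160, 173, 179, 197, 208]

Fragment lengths:
  [0,5): 5 bp
  [5,12): 7 bp
  [12,20): 8 bp
  [20,27): 7 bp
  [27,45): 18 bp
  [45,50): 5 bp
  [50,65): 15 bp
  [65,70): 5 bp
  [70,77): 7 bp
  [77,82): 5 bp
  [82,97): 15 bp
  [97,106): 9 bp
  [106,113): 7 bp
  [113,118): 5 bp
  [118,130): 12 bp
  [130,135): 5 bp
  [135,146): 11 bp
  [146,154): 8 bp
  [154,160): 6 bp
  [160,173): 13 bp
  [173,179): 6 bp
  [179,197): 18 bp
  [197,208): 11 bp
  [208,213): 5 bp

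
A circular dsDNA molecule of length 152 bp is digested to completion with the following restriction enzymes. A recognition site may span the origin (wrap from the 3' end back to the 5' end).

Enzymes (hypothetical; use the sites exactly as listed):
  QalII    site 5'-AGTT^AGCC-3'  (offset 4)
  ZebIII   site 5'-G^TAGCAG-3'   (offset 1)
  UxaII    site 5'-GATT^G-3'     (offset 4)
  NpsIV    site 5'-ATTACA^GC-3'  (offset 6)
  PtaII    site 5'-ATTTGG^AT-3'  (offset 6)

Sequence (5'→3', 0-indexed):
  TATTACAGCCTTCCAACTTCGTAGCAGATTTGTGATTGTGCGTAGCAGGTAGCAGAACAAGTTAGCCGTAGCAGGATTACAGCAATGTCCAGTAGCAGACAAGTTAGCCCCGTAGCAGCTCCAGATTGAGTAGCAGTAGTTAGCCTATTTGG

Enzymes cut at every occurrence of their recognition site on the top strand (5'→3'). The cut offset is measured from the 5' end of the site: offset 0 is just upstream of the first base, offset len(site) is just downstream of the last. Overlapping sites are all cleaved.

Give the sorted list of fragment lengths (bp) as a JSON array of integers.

Per-enzyme occurrences:
  QalII AGTTAGCC/4: at [59, 101, 137] ⇒ [63, 105, 141]
  ZebIII GTAGCAG/1: at [20, 41, 48, 67, 91, 111, 129] ⇒ [21, 42, 49, 68, 92, 112, 130]
  UxaII GATTG/4: at [33, 123] ⇒ [37, 127]
  NpsIV ATTACAGC/6: at [1, 75] ⇒ [7, 81]
  PtaII (ATTTGGAT, off=6): no sites

All cut coordinates (distinct, sorted): [7, 21, 37, 42, 49, 63, 68, 81, 92, 105, 112, 127, 130, 141]

Fragments:
  7→21: 14 bp
  21→37: 16 bp
  37→42: 5 bp
  42→49: 7 bp
  49→63: 14 bp
  63→68: 5 bp
  68→81: 13 bp
  81→92: 11 bp
  92→105: 13 bp
  105→112: 7 bp
  112→127: 15 bp
  127→130: 3 bp
  130→141: 11 bp
  141→7 (wrap): 152-141+7 = 18 bp

[3,5,5,7,7,11,11,13,13,14,14,15,16,18]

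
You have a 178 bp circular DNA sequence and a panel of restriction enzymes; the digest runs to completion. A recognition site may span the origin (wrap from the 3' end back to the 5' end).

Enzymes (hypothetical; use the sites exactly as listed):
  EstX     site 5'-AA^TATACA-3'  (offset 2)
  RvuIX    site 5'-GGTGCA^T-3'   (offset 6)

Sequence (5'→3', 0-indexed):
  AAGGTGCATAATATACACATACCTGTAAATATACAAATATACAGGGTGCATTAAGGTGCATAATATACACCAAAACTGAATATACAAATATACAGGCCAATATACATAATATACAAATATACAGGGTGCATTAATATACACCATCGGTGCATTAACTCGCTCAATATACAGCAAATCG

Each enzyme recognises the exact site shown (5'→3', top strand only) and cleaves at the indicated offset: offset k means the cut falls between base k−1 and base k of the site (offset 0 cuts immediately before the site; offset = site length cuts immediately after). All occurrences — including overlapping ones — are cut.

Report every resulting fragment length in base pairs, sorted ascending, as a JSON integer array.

Site scan:
  EstX AATATACA/2: at [9, 27, 35, 61, 78, 86, 98, 107, 115, 132, 162] ⇒ [11, 29, 37, 63, 80, 88, 100, 109, 117, 134, 164]
  RvuIX GGTGCAT/6: at [2, 44, 54, 124, 145] ⇒ [8, 50, 60, 130, 151]

Pooled cuts: [8, 11, 29, 37, 50, 60, 63, 80, 88, 100, 109, 117, 130, 134, 151, 164]

Fragment lengths:
  8→11: 3 bp
  11→29: 18 bp
  29→37: 8 bp
  37→50: 13 bp
  50→60: 10 bp
  60→63: 3 bp
  63→80: 17 bp
  80→88: 8 bp
  88→100: 12 bp
  100→109: 9 bp
  109→117: 8 bp
  117→130: 13 bp
  130→134: 4 bp
  134→151: 17 bp
  151→164: 13 bp
  164→8 (wrap): 178-164+8 = 22 bp

[3,3,4,8,8,8,9,10,12,13,13,13,17,17,18,22]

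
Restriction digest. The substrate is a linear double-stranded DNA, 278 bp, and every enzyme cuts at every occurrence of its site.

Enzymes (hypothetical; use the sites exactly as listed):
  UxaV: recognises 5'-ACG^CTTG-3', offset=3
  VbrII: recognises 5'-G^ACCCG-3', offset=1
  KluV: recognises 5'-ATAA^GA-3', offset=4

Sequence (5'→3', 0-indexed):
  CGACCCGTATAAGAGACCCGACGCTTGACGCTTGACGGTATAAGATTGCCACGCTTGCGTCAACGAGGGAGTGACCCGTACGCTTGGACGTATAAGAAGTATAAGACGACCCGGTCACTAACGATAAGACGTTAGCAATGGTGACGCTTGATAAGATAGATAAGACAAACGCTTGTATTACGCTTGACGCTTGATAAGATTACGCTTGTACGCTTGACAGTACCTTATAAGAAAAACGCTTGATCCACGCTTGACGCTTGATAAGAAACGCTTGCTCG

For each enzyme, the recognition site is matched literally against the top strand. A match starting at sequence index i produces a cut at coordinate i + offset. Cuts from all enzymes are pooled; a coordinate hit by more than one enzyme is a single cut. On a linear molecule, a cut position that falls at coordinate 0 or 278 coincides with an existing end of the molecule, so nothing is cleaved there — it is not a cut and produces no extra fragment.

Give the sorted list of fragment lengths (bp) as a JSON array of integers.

Per-enzyme occurrences:
  UxaV (ACGCTTG, off=3): starts [20, 27, 50, 79, 143, 168, 179, 186, 201, 209, 235, 246, 253, 267] → cuts [23, 30, 53, 82, 146, 171, 182, 189, 204, 212, 238, 249, 256, 270]
  VbrII (GACCCG, off=1): starts [1, 14, 72, 107] → cuts [2, 15, 73, 108]
  KluV (ATAAGA, off=4): starts [8, 39, 91, 100, 123, 150, 159, 193, 226, 260] → cuts [12, 43, 95, 104, 127, 154, 163, 197, 230, 264]

Pooled cuts: [2, 12, 15, 23, 30, 43, 53, 73, 82, 95, 104, 108, 127, 146, 154, 163, 171, 182, 189, 197, 204, 212, 230, 238, 249, 256, 264, 270]

Fragments:
  [0,2): 2 bp
  [2,12): 10 bp
  [12,15): 3 bp
  [15,23): 8 bp
  [23,30): 7 bp
  [30,43): 13 bp
  [43,53): 10 bp
  [53,73): 20 bp
  [73,82): 9 bp
  [82,95): 13 bp
  [95,104): 9 bp
  [104,108): 4 bp
  [108,127): 19 bp
  [127,146): 19 bp
  [146,154): 8 bp
  [154,163): 9 bp
  [163,171): 8 bp
  [171,182): 11 bp
  [182,189): 7 bp
  [189,197): 8 bp
  [197,204): 7 bp
  [204,212): 8 bp
  [212,230): 18 bp
  [230,238): 8 bp
  [238,249): 11 bp
  [249,256): 7 bp
  [256,264): 8 bp
  [264,270): 6 bp
  [270,278): 8 bp

[2,3,4,6,7,7,7,7,8,8,8,8,8,8,8,8,9,9,9,10,10,11,11,13,13,18,19,19,20]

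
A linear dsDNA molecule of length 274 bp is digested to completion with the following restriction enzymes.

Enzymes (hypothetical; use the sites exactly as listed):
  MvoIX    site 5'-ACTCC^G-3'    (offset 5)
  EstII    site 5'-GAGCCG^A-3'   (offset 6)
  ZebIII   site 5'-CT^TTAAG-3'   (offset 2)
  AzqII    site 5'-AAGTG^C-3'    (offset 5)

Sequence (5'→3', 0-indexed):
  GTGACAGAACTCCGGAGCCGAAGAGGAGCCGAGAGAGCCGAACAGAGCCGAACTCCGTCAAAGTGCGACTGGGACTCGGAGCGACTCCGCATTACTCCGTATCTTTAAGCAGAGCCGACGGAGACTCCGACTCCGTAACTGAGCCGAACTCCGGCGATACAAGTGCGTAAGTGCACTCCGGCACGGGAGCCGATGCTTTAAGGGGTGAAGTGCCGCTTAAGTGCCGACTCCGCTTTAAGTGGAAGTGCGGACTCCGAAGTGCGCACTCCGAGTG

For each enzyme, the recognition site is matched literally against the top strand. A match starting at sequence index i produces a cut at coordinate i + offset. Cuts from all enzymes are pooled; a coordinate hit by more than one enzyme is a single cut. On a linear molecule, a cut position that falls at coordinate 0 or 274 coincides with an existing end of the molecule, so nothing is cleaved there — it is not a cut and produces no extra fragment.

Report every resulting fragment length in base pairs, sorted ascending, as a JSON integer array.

[3,5,5,6,6,6,6,6,6,7,8,8,8,8,9,9,10,10,11,11,11,12,13,13,13,13,13,15,23]

Site scan:
  MvoIX ACTCCG/5: at [8, 51, 83, 93, 123, 129, 147, 174, 226, 250, 264] ⇒ [13, 56, 88, 98, 128, 134, 152, 179, 231, 255, 269]
  EstII GAGCCGA/6: at [14, 25, 34, 44, 111, 140, 186] ⇒ [20, 31, 40, 50, 117, 146, 192]
  ZebIII CTTTAAG/2: at [102, 195, 232] ⇒ [104, 197, 234]
  AzqII AAGTGC/5: at [60, 160, 168, 207, 218, 242, 256] ⇒ [65, 165, 173, 212, 223, 247, 261]

Pooled cuts: [13, 20, 31, 40, 50, 56, 65, 88, 98, 104, 117, 128, 134, 146, 152, 165, 173, 179, 192, 197, 212, 223, 231, 234, 247, 255, 261, 269]

Fragment lengths:
  [0,13): 13 bp
  [13,20): 7 bp
  [20,31): 11 bp
  [31,40): 9 bp
  [40,50): 10 bp
  [50,56): 6 bp
  [56,65): 9 bp
  [65,88): 23 bp
  [88,98): 10 bp
  [98,104): 6 bp
  [104,117): 13 bp
  [117,128): 11 bp
  [128,134): 6 bp
  [134,146): 12 bp
  [146,152): 6 bp
  [152,165): 13 bp
  [165,173): 8 bp
  [173,179): 6 bp
  [179,192): 13 bp
  [192,197): 5 bp
  [197,212): 15 bp
  [212,223): 11 bp
  [223,231): 8 bp
  [231,234): 3 bp
  [234,247): 13 bp
  [247,255): 8 bp
  [255,261): 6 bp
  [261,269): 8 bp
  [269,274): 5 bp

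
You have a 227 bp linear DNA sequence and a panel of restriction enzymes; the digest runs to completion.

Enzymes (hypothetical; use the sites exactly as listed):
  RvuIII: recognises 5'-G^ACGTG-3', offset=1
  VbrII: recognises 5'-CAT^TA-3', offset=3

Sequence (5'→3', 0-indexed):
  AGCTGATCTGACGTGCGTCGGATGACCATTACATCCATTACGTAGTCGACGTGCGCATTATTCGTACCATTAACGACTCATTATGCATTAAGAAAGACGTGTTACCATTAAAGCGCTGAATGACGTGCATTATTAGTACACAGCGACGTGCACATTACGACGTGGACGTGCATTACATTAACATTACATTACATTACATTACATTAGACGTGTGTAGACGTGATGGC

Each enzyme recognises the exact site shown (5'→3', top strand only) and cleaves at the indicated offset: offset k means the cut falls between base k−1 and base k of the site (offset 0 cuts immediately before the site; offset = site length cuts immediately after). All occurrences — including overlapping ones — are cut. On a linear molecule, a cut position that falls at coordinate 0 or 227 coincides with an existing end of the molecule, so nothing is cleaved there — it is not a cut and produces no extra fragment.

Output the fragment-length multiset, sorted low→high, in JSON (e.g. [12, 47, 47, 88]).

[3,4,5,5,5,5,5,6,6,7,8,8,8,9,10,10,10,10,10,10,11,12,12,14,15,19]

Site scan:
  RvuIII (GACGTG, off=1): starts [9, 47, 95, 121, 144, 158, 164, 206, 216] → cuts [10, 48, 96, 122, 145, 159, 165, 207, 217]
  VbrII (CATTA, off=3): starts [26, 35, 55, 67, 78, 85, 105, 127, 152, 170, 175, 181, 186, 191, 196, 201] → cuts [29, 38, 58, 70, 81, 88, 108, 130, 155, 173, 178, 184, 189, 194, 199, 204]

Pooled cuts: [10, 29, 38, 48, 58, 70, 81, 88, 96, 108, 122, 130, 145, 155, 159, 165, 173, 178, 184, 189, 194, 199, 204, 207, 217]

Fragments:
  [0,10): 10 bp
  [10,29): 19 bp
  [29,38): 9 bp
  [38,48): 10 bp
  [48,58): 10 bp
  [58,70): 12 bp
  [70,81): 11 bp
  [81,88): 7 bp
  [88,96): 8 bp
  [96,108): 12 bp
  [108,122): 14 bp
  [122,130): 8 bp
  [130,145): 15 bp
  [145,155): 10 bp
  [155,159): 4 bp
  [159,165): 6 bp
  [165,173): 8 bp
  [173,178): 5 bp
  [178,184): 6 bp
  [184,189): 5 bp
  [189,194): 5 bp
  [194,199): 5 bp
  [199,204): 5 bp
  [204,207): 3 bp
  [207,217): 10 bp
  [217,227): 10 bp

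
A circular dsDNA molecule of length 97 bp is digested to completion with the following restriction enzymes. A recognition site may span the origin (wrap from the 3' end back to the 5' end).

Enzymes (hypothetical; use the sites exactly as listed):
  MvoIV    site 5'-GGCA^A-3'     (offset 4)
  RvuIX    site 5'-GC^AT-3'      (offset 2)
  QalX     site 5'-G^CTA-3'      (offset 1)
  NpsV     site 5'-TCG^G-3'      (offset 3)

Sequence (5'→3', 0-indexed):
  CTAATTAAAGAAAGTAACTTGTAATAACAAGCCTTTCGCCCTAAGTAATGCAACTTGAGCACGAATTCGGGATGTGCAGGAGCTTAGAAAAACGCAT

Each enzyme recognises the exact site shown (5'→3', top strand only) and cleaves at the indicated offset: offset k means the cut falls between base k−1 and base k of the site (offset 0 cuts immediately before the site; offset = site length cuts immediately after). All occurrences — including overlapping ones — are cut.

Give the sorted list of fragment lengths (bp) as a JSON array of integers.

[26,71]

Scan for sites:
  MvoIV (GGCAA, off=4): no sites
  RvuIX (GCAT, off=2): starts [93] → cuts [95]
  QalX (GCTA, off=1): no sites
  NpsV (TCGG, off=3): starts [66] → cuts [69]

All cut coordinates (distinct, sorted): [69, 95]

Fragments:
  69→95: 26 bp
  95→69 (wrap): 97-95+69 = 71 bp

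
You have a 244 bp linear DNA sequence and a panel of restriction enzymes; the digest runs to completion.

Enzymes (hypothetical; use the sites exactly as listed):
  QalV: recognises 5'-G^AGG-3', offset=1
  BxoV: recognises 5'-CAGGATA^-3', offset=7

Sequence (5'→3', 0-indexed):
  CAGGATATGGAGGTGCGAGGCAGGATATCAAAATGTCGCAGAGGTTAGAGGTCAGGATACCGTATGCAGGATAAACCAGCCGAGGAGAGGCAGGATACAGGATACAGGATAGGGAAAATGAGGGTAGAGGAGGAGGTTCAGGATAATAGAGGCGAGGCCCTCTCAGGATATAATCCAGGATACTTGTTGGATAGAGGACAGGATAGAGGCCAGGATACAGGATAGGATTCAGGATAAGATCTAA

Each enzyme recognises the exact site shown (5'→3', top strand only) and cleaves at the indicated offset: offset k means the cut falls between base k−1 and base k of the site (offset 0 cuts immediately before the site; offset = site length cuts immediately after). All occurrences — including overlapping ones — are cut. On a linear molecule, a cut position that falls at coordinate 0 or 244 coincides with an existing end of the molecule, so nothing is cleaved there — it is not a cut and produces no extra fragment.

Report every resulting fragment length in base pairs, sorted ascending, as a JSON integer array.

[1,3,3,3,4,5,5,7,7,7,7,7,7,7,8,9,9,10,10,11,11,11,12,12,12,12,14,14,16]

Scan for sites:
  QalV GAGG/1: at [9, 16, 40, 47, 81, 86, 119, 126, 129, 132, 148, 153, 193, 205] ⇒ [10, 17, 41, 48, 82, 87, 120, 127, 130, 133, 149, 154, 194, 206]
  BxoV CAGGATA/7: at [0, 20, 52, 66, 90, 97, 104, 138, 163, 175, 198, 210, 217, 229] ⇒ [7, 27, 59, 73, 97, 104, 111, 145, 170, 182, 205, 217, 224, 236]

All cut coordinates (distinct, sorted): [7, 10, 17, 27, 41, 48, 59, 73, 82, 87, 97, 104, 111, 120, 127, 130, 133, 145, 149, 154, 170, 182, 194, 205, 206, 217, 224, 236]

Fragments:
  [0,7): 7 bp
  [7,10): 3 bp
  [10,17): 7 bp
  [17,27): 10 bp
  [27,41): 14 bp
  [41,48): 7 bp
  [48,59): 11 bp
  [59,73): 14 bp
  [73,82): 9 bp
  [82,87): 5 bp
  [87,97): 10 bp
  [97,104): 7 bp
  [104,111): 7 bp
  [111,120): 9 bp
  [120,127): 7 bp
  [127,130): 3 bp
  [130,133): 3 bp
  [133,145): 12 bp
  [145,149): 4 bp
  [149,154): 5 bp
  [154,170): 16 bp
  [170,182): 12 bp
  [182,194): 12 bp
  [194,205): 11 bp
  [205,206): 1 bp
  [206,217): 11 bp
  [217,224): 7 bp
  [224,236): 12 bp
  [236,244): 8 bp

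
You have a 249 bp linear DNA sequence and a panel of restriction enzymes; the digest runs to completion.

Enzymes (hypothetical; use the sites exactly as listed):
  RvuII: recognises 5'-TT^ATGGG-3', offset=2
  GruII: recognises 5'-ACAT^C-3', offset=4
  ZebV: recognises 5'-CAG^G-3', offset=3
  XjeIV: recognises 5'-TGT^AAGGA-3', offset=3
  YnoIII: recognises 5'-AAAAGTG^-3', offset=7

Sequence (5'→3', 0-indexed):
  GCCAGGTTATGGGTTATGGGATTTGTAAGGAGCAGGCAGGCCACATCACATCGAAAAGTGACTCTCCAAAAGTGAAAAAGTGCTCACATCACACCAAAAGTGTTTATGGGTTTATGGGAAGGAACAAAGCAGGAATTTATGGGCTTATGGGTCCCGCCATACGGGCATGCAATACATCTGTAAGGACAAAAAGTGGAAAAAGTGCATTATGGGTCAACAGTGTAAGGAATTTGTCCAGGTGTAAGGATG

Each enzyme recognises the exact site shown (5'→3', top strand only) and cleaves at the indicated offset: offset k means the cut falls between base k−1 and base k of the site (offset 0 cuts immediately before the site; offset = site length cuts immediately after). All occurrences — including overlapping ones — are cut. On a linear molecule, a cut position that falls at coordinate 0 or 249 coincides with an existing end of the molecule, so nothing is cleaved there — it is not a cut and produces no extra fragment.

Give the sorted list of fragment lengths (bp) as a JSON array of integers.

[3,3,4,4,4,4,5,5,6,7,7,7,7,8,8,8,9,9,9,11,13,14,14,15,15,19,31]

Scan for sites:
  RvuII TTATGGG/2: at [6, 13, 103, 111, 136, 144, 206] ⇒ [8, 15, 105, 113, 138, 146, 208]
  GruII ACATC/4: at [42, 47, 85, 173] ⇒ [46, 51, 89, 177]
  ZebV CAGG/3: at [2, 32, 36, 129, 235] ⇒ [5, 35, 39, 132, 238]
  XjeIV TGTAAGGA/3: at [23, 178, 220, 239] ⇒ [26, 181, 223, 242]
  YnoIII AAAAGTG/7: at [53, 67, 75, 95, 188, 197] ⇒ [60, 74, 82, 102, 195, 204]

Pooled cuts: [5, 8, 15, 26, 35, 39, 46, 51, 60, 74, 82, 89, 102, 105, 113, 132, 138, 146, 177, 181, 195, 204, 208, 223, 238, 242]

Fragment lengths:
  [0,5): 5 bp
  [5,8): 3 bp
  [8,15): 7 bp
  [15,26): 11 bp
  [26,35): 9 bp
  [35,39): 4 bp
  [39,46): 7 bp
  [46,51): 5 bp
  [51,60): 9 bp
  [60,74): 14 bp
  [74,82): 8 bp
  [82,89): 7 bp
  [89,102): 13 bp
  [102,105): 3 bp
  [105,113): 8 bp
  [113,132): 19 bp
  [132,138): 6 bp
  [138,146): 8 bp
  [146,177): 31 bp
  [177,181): 4 bp
  [181,195): 14 bp
  [195,204): 9 bp
  [204,208): 4 bp
  [208,223): 15 bp
  [223,238): 15 bp
  [238,242): 4 bp
  [242,249): 7 bp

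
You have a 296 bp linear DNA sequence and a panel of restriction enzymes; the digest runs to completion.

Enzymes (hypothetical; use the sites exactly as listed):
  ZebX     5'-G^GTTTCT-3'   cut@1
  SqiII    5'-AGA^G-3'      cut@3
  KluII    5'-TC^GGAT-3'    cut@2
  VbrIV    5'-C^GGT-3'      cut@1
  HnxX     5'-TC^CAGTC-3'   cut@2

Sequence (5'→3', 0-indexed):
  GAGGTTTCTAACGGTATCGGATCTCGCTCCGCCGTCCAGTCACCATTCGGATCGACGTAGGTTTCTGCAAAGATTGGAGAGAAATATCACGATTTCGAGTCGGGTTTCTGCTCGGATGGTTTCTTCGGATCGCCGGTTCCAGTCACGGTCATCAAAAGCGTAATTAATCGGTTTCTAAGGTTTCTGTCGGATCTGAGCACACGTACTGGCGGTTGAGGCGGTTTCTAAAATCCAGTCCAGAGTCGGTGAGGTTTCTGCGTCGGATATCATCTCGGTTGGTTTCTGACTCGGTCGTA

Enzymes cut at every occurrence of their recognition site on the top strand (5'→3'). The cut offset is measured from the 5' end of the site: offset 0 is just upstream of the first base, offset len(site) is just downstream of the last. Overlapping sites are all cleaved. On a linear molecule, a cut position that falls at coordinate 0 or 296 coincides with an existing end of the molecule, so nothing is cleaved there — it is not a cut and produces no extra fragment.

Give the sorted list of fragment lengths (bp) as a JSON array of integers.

Site scan:
  ZebX GGTTTCT/1: at [2, 59, 102, 117, 169, 178, 219, 249, 277] ⇒ [3, 60, 103, 118, 170, 179, 220, 250, 278]
  SqiII AGAG/3: at [77, 238] ⇒ [80, 241]
  KluII TCGGAT/2: at [16, 46, 111, 124, 186, 259] ⇒ [18, 48, 113, 126, 188, 261]
  VbrIV CGGT/1: at [11, 133, 145, 168, 209, 218, 243, 272, 288] ⇒ [12, 134, 146, 169, 210, 219, 244, 273, 289]
  HnxX TCCAGTC/2: at [34, 137, 230] ⇒ [36, 139, 232]

Pooled cuts: [3, 12, 18, 36, 48, 60, 80, 103, 113, 118, 126, 134, 139, 146, 169, 170, 179, 188, 210, 219, 220, 232, 241, 244, 250, 261, 273, 278, 289]

Fragment lengths:
  [0,3): 3 bp
  [3,12): 9 bp
  [12,18): 6 bp
  [18,36): 18 bp
  [36,48): 12 bp
  [48,60): 12 bp
  [60,80): 20 bp
  [80,103): 23 bp
  [103,113): 10 bp
  [113,118): 5 bp
  [118,126): 8 bp
  [126,134): 8 bp
  [134,139): 5 bp
  [139,146): 7 bp
  [146,169): 23 bp
  [169,170): 1 bp
  [170,179): 9 bp
  [179,188): 9 bp
  [188,210): 22 bp
  [210,219): 9 bp
  [219,220): 1 bp
  [220,232): 12 bp
  [232,241): 9 bp
  [241,244): 3 bp
  [244,250): 6 bp
  [250,261): 11 bp
  [261,273): 12 bp
  [273,278): 5 bp
  [278,289): 11 bp
  [289,296): 7 bp

[1,1,3,3,5,5,5,6,6,7,7,8,8,9,9,9,9,9,10,11,11,12,12,12,12,18,20,22,23,23]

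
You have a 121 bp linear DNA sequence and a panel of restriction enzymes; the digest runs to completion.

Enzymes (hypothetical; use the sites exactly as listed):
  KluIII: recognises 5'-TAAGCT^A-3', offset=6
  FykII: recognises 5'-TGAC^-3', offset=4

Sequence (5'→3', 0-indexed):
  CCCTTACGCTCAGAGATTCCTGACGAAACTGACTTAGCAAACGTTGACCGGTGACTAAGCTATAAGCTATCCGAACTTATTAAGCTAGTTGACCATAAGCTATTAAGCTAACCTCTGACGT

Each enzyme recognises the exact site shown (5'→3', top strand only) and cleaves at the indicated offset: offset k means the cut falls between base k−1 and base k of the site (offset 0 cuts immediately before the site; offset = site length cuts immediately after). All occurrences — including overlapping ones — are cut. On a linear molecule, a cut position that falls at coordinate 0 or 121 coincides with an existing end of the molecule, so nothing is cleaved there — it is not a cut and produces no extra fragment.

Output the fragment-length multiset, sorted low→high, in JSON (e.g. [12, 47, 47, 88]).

[2,6,7,7,7,8,8,9,10,15,18,24]

Scan for sites:
  KluIII (TAAGCTA, off=6): starts [55, 62, 80, 95, 103] → cuts [61, 68, 86, 101, 109]
  FykII (TGAC, off=4): starts [20, 29, 44, 51, 89, 115] → cuts [24, 33, 48, 55, 93, 119]

All cut coordinates (distinct, sorted): [24, 33, 48, 55, 61, 68, 86, 93, 101, 109, 119]

Fragments:
  [0,24): 24 bp
  [24,33): 9 bp
  [33,48): 15 bp
  [48,55): 7 bp
  [55,61): 6 bp
  [61,68): 7 bp
  [68,86): 18 bp
  [86,93): 7 bp
  [93,101): 8 bp
  [101,109): 8 bp
  [109,119): 10 bp
  [119,121): 2 bp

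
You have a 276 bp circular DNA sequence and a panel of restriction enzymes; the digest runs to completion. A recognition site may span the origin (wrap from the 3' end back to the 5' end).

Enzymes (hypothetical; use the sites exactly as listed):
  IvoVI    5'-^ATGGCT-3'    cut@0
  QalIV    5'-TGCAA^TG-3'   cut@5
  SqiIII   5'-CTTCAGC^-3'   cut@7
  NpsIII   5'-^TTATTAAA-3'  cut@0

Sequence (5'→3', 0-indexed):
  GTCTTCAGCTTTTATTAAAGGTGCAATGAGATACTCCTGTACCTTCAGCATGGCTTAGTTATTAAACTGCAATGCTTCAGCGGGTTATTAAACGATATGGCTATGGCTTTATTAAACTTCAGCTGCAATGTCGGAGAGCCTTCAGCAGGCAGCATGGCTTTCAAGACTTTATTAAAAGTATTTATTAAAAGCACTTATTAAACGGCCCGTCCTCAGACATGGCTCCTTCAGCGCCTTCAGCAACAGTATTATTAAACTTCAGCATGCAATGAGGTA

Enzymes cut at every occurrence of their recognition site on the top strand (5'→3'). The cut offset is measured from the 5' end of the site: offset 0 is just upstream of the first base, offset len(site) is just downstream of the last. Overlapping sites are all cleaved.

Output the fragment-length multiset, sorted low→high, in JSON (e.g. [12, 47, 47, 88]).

[2,3,5,6,6,6,7,7,9,9,9,12,13,13,14,14,15,15,15,15,16,18,23,24]

Site scan:
  IvoVI ATGGCT/0: at [49, 96, 102, 153, 218] ⇒ [49, 96, 102, 153, 218]
  QalIV TGCAATG/5: at [21, 67, 123, 264] ⇒ [26, 72, 128, 269]
  SqiIII CTTCAGC/7: at [2, 42, 74, 116, 139, 225, 234, 256] ⇒ [9, 49, 81, 123, 146, 232, 241, 263]
  NpsIII TTATTAAA/0: at [11, 58, 84, 108, 168, 181, 194, 248] ⇒ [11, 58, 84, 108, 168, 181, 194, 248]

Pooled cuts: [9, 11, 26, 49, 58, 72, 81, 84, 96, 102, 108, 123, 128, 146, 153, 168, 181, 194, 218, 232, 241, 248, 263, 269]

Fragment lengths:
  9→11: 2 bp
  11→26: 15 bp
  26→49: 23 bp
  49→58: 9 bp
  58→72: 14 bp
  72→81: 9 bp
  81→84: 3 bp
  84→96: 12 bp
  96→102: 6 bp
  102→108: 6 bp
  108→123: 15 bp
  123→128: 5 bp
  128→146: 18 bp
  146→153: 7 bp
  153→168: 15 bp
  168→181: 13 bp
  181→194: 13 bp
  194→218: 24 bp
  218→232: 14 bp
  232→241: 9 bp
  241→248: 7 bp
  248→263: 15 bp
  263→269: 6 bp
  269→9 (wrap): 276-269+9 = 16 bp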